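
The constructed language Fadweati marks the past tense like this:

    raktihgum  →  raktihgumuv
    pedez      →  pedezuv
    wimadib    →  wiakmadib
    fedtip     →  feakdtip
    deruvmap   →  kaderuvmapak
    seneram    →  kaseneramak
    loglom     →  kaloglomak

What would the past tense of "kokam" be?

kakokamak

fedtip and deruvmap both end in -p yet inflect differently (feakdtip, kaderuvmapak), so the final letter is not what conditions the rule; the last vowel is.
"kokam" has last vowel 'a'. The stems whose last vowel is 'a' (deruvmap → kaderuvmapak, seneram → kaseneramak) add ka- … -ak around the stem.
The other patterns: stems whose last vowel is 'e' or 'u' add -uv; stems whose last vowel is 'i' insert -ak- after the first vowel.
So kokam → kakokamak.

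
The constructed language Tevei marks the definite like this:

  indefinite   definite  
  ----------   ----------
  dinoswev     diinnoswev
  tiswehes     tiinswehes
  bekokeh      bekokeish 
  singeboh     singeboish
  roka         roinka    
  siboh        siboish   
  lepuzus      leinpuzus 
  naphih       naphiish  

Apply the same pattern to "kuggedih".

kuggediish

bekokeh and dinoswev both have last vowel 'e' yet inflect differently (bekokeish, diinnoswev), so the last vowel is not what conditions the rule; the final letter is.
"kuggedih" ends in -h. The stems ending in -h (bekokeh → bekokeish, naphih → naphiish, singeboh → singeboish) drop the final letter and add -ish.
The other pattern: stems ending in -a, -s or -v insert -in- after the first vowel.
So kuggedih → kuggediish.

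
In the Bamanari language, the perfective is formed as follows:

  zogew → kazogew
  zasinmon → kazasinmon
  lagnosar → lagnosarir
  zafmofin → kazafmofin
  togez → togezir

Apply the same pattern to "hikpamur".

zogew and togez both have last vowel 'e' yet inflect differently (kazogew, togezir), so the last vowel is not what conditions the rule; the final letter is.
"hikpamur" ends in -r. The one such stem in the data (lagnosar → lagnosarir) adds -ir, so the same rule applies.
The other pattern: stems ending in -n or -w add the prefix ka-.
So hikpamur → hikpamurir.

hikpamurir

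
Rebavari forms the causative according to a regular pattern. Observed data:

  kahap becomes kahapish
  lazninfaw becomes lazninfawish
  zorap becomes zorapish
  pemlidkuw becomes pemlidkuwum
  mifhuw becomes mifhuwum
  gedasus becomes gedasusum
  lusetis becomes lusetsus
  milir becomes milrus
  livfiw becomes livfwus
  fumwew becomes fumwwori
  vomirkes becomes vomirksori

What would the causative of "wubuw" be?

"wubuw" has last vowel 'u'. The stems whose last vowel is 'u' (pemlidkuw → pemlidkuwum, mifhuw → mifhuwum, gedasus → gedasusum) add -um.
The other patterns: stems whose last vowel is 'a' add -ish; stems whose last vowel is 'i' delete the last vowel and add -us; stems whose last vowel is 'e' delete the last vowel and add -ori.
So wubuw → wubuwum.

wubuwum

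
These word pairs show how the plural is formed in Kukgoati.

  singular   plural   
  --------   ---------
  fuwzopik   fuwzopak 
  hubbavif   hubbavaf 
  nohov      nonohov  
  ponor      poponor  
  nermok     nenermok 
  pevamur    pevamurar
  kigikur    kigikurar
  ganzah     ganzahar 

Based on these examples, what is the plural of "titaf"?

fuwzopik and nermok both end in -k yet inflect differently (fuwzopak, nenermok), so the final letter is not what conditions the rule; the last vowel is.
"titaf" has last vowel 'a'. The one such stem in the data (ganzah → ganzahar) adds -ar, so the same rule applies.
The other patterns: stems whose last vowel is 'i' change the last vowel to 'a'; stems whose last vowel is 'o' repeat the first consonant+vowel as a prefix.
So titaf → titafar.

titafar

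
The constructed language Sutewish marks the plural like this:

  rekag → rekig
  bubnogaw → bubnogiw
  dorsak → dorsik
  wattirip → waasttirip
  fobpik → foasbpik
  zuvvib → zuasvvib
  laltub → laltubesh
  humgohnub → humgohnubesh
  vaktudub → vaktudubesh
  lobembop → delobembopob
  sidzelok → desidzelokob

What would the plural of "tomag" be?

tomig

dorsak and fobpik both end in -k yet inflect differently (dorsik, foasbpik), so the final letter is not what conditions the rule; the last vowel is.
"tomag" has last vowel 'a'. The stems whose last vowel is 'a' (rekag → rekig, bubnogaw → bubnogiw, dorsak → dorsik) change the last vowel to 'i'.
So tomag → tomig.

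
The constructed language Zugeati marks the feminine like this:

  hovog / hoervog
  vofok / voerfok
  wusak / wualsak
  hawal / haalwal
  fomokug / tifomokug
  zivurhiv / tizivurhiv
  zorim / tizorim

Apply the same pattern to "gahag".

gaalhag

vofok and wusak both end in -k yet inflect differently (voerfok, wualsak), so the final letter is not what conditions the rule; the last vowel is.
"gahag" has last vowel 'a'. The stems whose last vowel is 'a' (wusak → wualsak, hawal → haalwal) insert -al- after the first vowel.
The other patterns: stems whose last vowel is 'o' insert -er- after the first vowel; stems whose last vowel is 'i' or 'u' add the prefix ti-.
So gahag → gaalhag.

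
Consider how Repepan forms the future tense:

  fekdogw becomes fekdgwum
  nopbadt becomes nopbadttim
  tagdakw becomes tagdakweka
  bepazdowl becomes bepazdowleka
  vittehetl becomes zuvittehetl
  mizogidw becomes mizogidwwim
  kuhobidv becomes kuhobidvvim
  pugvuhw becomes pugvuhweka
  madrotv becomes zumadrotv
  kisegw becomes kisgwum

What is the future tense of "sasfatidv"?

"sasfatidv" has second-to-last letter 'd'. The stems whose second-to-last letter is 'd' (mizogidw → mizogidwwim, nopbadt → nopbadttim, kuhobidv → kuhobidvvim) double the final consonant and add -im.
The other patterns: stems whose second-to-last letter is 't' add the prefix zu-; stems whose second-to-last letter is 'g' delete the last vowel and add -um; stems whose second-to-last letter is 'h', 'k' or 'w' add -eka.
So sasfatidv → sasfatidvvim.

sasfatidvvim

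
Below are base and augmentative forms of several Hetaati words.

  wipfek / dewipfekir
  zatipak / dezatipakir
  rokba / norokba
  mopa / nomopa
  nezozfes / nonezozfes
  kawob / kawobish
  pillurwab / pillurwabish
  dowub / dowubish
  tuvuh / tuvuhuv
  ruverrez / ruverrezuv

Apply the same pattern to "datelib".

zatipak and rokba both have last vowel 'a' yet inflect differently (dezatipakir, norokba), so the last vowel is not what conditions the rule; the final letter is.
"datelib" ends in -b. The stems ending in -b (kawob → kawobish, pillurwab → pillurwabish, dowub → dowubish) add -ish.
The other patterns: stems ending in -k add de- … -ir around the stem; stems ending in -a or -s add the prefix no-; stems ending in -h or -z add -uv.
So datelib → datelibish.

datelibish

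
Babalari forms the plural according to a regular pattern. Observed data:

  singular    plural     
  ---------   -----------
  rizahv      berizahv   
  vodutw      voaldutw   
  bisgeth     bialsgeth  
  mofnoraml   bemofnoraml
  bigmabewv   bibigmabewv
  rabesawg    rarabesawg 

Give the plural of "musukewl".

mumusukewl

bigmabewv and rizahv both end in -v yet inflect differently (bibigmabewv, berizahv), so the final letter is not what conditions the rule; the second-to-last letter is.
"musukewl" has second-to-last letter 'w'. The stems whose second-to-last letter is 'w' (rabesawg → rarabesawg, bigmabewv → bibigmabewv) repeat the first consonant+vowel as a prefix.
The other patterns: stems whose second-to-last letter is 't' insert -al- after the first vowel; stems whose second-to-last letter is 'h' or 'm' add the prefix be-.
So musukewl → mumusukewl.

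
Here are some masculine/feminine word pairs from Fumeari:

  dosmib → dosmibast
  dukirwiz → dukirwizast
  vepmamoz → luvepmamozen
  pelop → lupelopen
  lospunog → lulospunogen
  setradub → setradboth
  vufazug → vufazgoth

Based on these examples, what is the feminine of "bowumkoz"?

lubowumkozen

dukirwiz and vepmamoz both end in -z yet inflect differently (dukirwizast, luvepmamozen), so the final letter is not what conditions the rule; the last vowel is.
"bowumkoz" has last vowel 'o'. The stems whose last vowel is 'o' (vepmamoz → luvepmamozen, pelop → lupelopen, lospunog → lulospunogen) add lu- … -en around the stem.
So bowumkoz → lubowumkozen.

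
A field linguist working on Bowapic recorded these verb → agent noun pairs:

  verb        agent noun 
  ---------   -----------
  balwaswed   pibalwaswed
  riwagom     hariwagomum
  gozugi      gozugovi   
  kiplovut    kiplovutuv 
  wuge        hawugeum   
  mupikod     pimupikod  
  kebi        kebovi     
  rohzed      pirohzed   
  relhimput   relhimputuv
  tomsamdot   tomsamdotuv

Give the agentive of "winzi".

winzovi

tomsamdot and mupikod both have last vowel 'o' yet inflect differently (tomsamdotuv, pimupikod), so the last vowel is not what conditions the rule; the final letter is.
"winzi" ends in -i. The stems ending in -i (kebi → kebovi, gozugi → gozugovi) drop the final letter and add -ovi.
So winzi → winzovi.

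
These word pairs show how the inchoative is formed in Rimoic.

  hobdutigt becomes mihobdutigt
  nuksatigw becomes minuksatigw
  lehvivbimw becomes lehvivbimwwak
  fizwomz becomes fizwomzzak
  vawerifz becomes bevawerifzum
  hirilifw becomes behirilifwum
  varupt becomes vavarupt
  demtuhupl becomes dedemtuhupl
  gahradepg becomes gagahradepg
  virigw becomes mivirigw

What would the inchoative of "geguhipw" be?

gegeguhipw

varupt and hobdutigt both end in -t yet inflect differently (vavarupt, mihobdutigt), so the final letter is not what conditions the rule; the second-to-last letter is.
"geguhipw" has second-to-last letter 'p'. The stems whose second-to-last letter is 'p' (varupt → vavarupt, demtuhupl → dedemtuhupl, gahradepg → gagahradepg) repeat the first consonant+vowel as a prefix.
The other patterns: stems whose second-to-last letter is 'g' add the prefix mi-; stems whose second-to-last letter is 'm' double the final consonant and add -ak; stems whose second-to-last letter is 'f' add be- … -um around the stem.
So geguhipw → gegeguhipw.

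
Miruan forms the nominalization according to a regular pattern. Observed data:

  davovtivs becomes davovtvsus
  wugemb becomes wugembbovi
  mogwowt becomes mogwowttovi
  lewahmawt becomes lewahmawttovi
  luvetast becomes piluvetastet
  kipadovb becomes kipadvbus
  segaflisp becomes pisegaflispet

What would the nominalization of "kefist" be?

kipadovb and wugemb both end in -b yet inflect differently (kipadvbus, wugembbovi), so the final letter is not what conditions the rule; the second-to-last letter is.
"kefist" has second-to-last letter 's'. The stems whose second-to-last letter is 's' (segaflisp → pisegaflispet, luvetast → piluvetastet) add pi- … -et around the stem.
So kefist → pikefistet.

pikefistet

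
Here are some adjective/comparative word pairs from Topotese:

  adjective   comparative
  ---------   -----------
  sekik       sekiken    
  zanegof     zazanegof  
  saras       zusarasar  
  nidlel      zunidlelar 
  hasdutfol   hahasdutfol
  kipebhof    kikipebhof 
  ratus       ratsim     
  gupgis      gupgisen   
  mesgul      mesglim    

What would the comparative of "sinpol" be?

ratus and saras both end in -s yet inflect differently (ratsim, zusarasar), so the final letter is not what conditions the rule; the last vowel is.
"sinpol" has last vowel 'o'. The stems whose last vowel is 'o' (hasdutfol → hahasdutfol, zanegof → zazanegof, kipebhof → kikipebhof) repeat the first consonant+vowel as a prefix.
So sinpol → sisinpol.

sisinpol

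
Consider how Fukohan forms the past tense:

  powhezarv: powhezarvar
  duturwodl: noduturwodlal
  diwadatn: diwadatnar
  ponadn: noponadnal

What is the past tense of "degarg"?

"degarg" has second-to-last letter 'r'. The one such stem in the data (powhezarv → powhezarvar) adds -ar, so the same rule applies.
The other pattern: stems whose second-to-last letter is 'd' add no- … -al around the stem.
So degarg → degargar.

degargar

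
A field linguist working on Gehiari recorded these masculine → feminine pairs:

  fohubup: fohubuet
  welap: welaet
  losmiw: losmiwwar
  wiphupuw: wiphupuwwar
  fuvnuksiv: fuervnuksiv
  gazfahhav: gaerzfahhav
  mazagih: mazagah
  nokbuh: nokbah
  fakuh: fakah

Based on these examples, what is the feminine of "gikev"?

"gikev" ends in -v. The stems ending in -v (fuvnuksiv → fuervnuksiv, gazfahhav → gaerzfahhav) insert -er- after the first vowel.
The other patterns: stems ending in -p drop the final letter and add -et; stems ending in -w double the final consonant and add -ar; stems ending in -h change the last vowel to 'a'.
So gikev → gierkev.

gierkev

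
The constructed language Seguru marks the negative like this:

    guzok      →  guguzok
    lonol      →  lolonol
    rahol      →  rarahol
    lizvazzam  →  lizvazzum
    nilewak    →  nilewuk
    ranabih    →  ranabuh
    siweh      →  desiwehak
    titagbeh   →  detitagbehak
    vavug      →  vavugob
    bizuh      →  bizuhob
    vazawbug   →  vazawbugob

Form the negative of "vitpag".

vitpug

guzok and nilewak both end in -k yet inflect differently (guguzok, nilewuk), so the final letter is not what conditions the rule; the last vowel is.
"vitpag" has last vowel 'a'. The stems whose last vowel is 'a' (lizvazzam → lizvazzum, nilewak → nilewuk) change the last vowel to 'u'.
The other patterns: stems whose last vowel is 'o' repeat the first consonant+vowel as a prefix; stems whose last vowel is 'e' add de- … -ak around the stem; stems whose last vowel is 'u' add -ob.
So vitpag → vitpug.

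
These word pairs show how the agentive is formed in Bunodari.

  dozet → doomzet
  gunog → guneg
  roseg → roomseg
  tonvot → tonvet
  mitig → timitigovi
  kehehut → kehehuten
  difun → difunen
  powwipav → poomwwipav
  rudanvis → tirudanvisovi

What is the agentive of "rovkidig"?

mitig and roseg both end in -g yet inflect differently (timitigovi, roomseg), so the final letter is not what conditions the rule; the last vowel is.
"rovkidig" has last vowel 'i'. The stems whose last vowel is 'i' (mitig → timitigovi, rudanvis → tirudanvisovi) add ti- … -ovi around the stem.
The other patterns: stems whose last vowel is 'u' add -en; stems whose last vowel is 'a' or 'e' insert -om- after the first vowel; stems whose last vowel is 'o' change the last vowel to 'e'.
So rovkidig → tirovkidigovi.

tirovkidigovi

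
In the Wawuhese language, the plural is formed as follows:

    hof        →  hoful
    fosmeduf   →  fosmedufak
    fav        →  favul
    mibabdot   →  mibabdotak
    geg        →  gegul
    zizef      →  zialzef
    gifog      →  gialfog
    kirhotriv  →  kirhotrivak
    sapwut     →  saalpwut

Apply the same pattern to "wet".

hof and zizef both end in -f yet inflect differently (hoful, zialzef), so the final letter is not what conditions the rule; the number of vowels is.
"wet" has 1 vowel. The stems with 1 vowel (hof → hoful, fav → favul, geg → gegul) add -ul.
So wet → wetul.

wetul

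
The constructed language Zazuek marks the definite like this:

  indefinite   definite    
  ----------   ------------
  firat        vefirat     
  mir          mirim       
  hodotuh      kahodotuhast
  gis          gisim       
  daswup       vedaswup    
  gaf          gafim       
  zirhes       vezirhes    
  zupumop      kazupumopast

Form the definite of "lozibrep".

gis and zirhes both end in -s yet inflect differently (gisim, vezirhes), so the final letter is not what conditions the rule; the number of vowels is.
"lozibrep" has 3 vowels. The stems with 3 vowels (zupumop → kazupumopast, hodotuh → kahodotuhast) add ka- … -ast around the stem.
So lozibrep → kalozibrepast.

kalozibrepast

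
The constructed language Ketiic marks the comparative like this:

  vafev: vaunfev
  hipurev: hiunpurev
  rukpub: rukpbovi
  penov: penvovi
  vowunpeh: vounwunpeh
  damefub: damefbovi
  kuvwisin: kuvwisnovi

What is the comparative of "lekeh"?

leunkeh

vafev and penov both end in -v yet inflect differently (vaunfev, penvovi), so the final letter is not what conditions the rule; the last vowel is.
"lekeh" has last vowel 'e'. The stems whose last vowel is 'e' (vafev → vaunfev, hipurev → hiunpurev, vowunpeh → vounwunpeh) insert -un- after the first vowel.
So lekeh → leunkeh.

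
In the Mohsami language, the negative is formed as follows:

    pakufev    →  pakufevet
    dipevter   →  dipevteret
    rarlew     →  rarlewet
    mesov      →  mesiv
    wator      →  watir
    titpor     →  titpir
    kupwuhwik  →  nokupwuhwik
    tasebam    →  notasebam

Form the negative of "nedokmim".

pakufev and mesov both end in -v yet inflect differently (pakufevet, mesiv), so the final letter is not what conditions the rule; the last vowel is.
"nedokmim" has last vowel 'i'. The one such stem in the data (kupwuhwik → nokupwuhwik) adds the prefix no-, so the same rule applies.
So nedokmim → nonedokmim.

nonedokmim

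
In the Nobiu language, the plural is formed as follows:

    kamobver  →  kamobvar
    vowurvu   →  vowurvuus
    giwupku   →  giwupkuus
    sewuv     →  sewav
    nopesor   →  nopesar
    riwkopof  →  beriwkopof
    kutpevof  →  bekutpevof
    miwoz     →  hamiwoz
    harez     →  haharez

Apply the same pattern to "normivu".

normivuus

riwkopof and miwoz both have last vowel 'o' yet inflect differently (beriwkopof, hamiwoz), so the last vowel is not what conditions the rule; the final letter is.
"normivu" ends in -u. The stems ending in -u (giwupku → giwupkuus, vowurvu → vowurvuus) add -us.
The other patterns: stems ending in -f add the prefix be-; stems ending in -z add the prefix ha-; stems ending in -r or -v change the last vowel to 'a'.
So normivu → normivuus.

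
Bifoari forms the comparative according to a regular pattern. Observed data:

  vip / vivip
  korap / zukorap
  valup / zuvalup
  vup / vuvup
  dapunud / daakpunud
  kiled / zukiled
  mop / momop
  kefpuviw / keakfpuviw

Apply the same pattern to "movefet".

moakvefet

mop and valup both end in -p yet inflect differently (momop, zuvalup), so the final letter is not what conditions the rule; the number of vowels is.
"movefet" has 3 vowels. The stems with 3 vowels (dapunud → daakpunud, kefpuviw → keakfpuviw) insert -ak- after the first vowel.
So movefet → moakvefet.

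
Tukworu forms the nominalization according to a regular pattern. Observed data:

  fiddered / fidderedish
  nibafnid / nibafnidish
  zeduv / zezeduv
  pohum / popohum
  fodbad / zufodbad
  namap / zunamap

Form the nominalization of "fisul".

"fisul" has last vowel 'u'. The stems whose last vowel is 'u' (zeduv → zezeduv, pohum → popohum) repeat the first consonant+vowel as a prefix.
So fisul → fifisul.

fifisul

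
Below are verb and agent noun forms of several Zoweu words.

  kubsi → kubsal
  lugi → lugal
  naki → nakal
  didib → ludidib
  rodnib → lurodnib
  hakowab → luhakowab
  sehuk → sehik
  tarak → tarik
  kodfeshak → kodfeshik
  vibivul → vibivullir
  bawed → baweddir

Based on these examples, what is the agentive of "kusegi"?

"kusegi" ends in -i. The stems ending in -i (kubsi → kubsal, lugi → lugal, naki → nakal) drop the final letter and add -al.
The other patterns: stems ending in -b add the prefix lu-; stems ending in -k change the last vowel to 'i'; stems ending in -d or -l double the final consonant and add -ir.
So kusegi → kusegal.

kusegal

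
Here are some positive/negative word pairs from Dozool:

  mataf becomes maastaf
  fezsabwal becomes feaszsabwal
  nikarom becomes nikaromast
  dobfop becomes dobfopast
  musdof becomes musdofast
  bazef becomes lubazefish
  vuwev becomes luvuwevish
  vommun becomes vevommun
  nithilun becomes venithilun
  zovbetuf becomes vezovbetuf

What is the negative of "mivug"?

mataf and musdof both end in -f yet inflect differently (maastaf, musdofast), so the final letter is not what conditions the rule; the last vowel is.
"mivug" has last vowel 'u'. The stems whose last vowel is 'u' (vommun → vevommun, nithilun → venithilun, zovbetuf → vezovbetuf) add the prefix ve-.
The other patterns: stems whose last vowel is 'a' insert -as- after the first vowel; stems whose last vowel is 'o' add -ast; stems whose last vowel is 'e' add lu- … -ish around the stem.
So mivug → vemivug.

vemivug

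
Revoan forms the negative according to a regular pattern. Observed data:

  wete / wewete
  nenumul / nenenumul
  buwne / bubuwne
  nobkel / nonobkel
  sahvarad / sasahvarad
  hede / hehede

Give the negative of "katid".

Every pair shown (wete → wewete, nenumul → nenenumul, buwne → bubuwne, …) follows the same rule: repeat the first consonant+vowel as a prefix.
So katid → kakatid.

kakatid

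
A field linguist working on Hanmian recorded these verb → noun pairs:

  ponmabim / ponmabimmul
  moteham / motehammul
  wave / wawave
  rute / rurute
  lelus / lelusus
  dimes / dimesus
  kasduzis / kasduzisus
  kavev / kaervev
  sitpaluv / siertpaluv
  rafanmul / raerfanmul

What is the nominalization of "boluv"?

"boluv" ends in -v. The stems ending in -v (kavev → kaervev, sitpaluv → siertpaluv) insert -er- after the first vowel.
The other patterns: stems ending in -m double the final consonant and add -ul; stems ending in -e repeat the first consonant+vowel as a prefix; stems ending in -s add -us.
So boluv → boerluv.

boerluv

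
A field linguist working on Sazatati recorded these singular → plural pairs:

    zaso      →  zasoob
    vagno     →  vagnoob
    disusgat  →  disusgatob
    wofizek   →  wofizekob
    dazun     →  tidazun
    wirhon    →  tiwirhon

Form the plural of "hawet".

wirhon and vagno both have last vowel 'o' yet inflect differently (tiwirhon, vagnoob), so the last vowel is not what conditions the rule; the final letter is.
"hawet" ends in -t. The one such stem in the data (disusgat → disusgatob) adds -ob, so the same rule applies.
The other pattern: stems ending in -n add the prefix ti-.
So hawet → hawetob.

hawetob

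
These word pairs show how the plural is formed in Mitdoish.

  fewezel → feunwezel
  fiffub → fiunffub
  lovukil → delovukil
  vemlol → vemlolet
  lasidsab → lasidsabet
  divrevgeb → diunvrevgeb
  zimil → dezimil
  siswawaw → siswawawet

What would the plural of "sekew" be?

seunkew

"sekew" has last vowel 'e'. The stems whose last vowel is 'e' (divrevgeb → diunvrevgeb, fewezel → feunwezel) insert -un- after the first vowel.
The other patterns: stems whose last vowel is 'i' add the prefix de-; stems whose last vowel is 'a' or 'o' add -et.
So sekew → seunkew.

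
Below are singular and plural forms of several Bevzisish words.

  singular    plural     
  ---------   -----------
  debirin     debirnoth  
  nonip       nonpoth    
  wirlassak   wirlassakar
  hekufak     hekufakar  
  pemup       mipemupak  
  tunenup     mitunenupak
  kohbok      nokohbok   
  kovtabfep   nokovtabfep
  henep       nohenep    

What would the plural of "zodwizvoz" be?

"zodwizvoz" has last vowel 'o'. The one such stem in the data (kohbok → nokohbok) adds the prefix no-, so the same rule applies.
So zodwizvoz → nozodwizvoz.

nozodwizvoz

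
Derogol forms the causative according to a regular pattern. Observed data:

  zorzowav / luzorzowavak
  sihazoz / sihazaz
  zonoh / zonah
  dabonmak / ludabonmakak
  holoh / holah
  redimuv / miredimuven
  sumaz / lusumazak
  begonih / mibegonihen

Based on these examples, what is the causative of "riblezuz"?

sihazoz and sumaz both end in -z yet inflect differently (sihazaz, lusumazak), so the final letter is not what conditions the rule; the last vowel is.
"riblezuz" has last vowel 'u'. The one such stem in the data (redimuv → miredimuven) adds mi- … -en around the stem, so the same rule applies.
The other patterns: stems whose last vowel is 'o' change the last vowel to 'a'; stems whose last vowel is 'a' add lu- … -ak around the stem.
So riblezuz → miriblezuzen.

miriblezuzen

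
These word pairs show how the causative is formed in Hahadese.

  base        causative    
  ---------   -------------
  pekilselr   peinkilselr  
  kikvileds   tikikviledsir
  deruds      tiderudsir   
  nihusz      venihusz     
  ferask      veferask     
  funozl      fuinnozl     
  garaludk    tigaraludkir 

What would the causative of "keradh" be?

tikeradhir

garaludk and ferask both end in -k yet inflect differently (tigaraludkir, veferask), so the final letter is not what conditions the rule; the second-to-last letter is.
"keradh" has second-to-last letter 'd'. The stems whose second-to-last letter is 'd' (kikvileds → tikikviledsir, deruds → tiderudsir, garaludk → tigaraludkir) add ti- … -ir around the stem.
So keradh → tikeradhir.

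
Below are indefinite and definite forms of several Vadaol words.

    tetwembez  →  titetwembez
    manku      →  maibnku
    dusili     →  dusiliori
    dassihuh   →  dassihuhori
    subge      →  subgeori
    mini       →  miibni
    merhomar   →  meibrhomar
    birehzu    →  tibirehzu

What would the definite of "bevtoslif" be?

mini and dusili both end in -i yet inflect differently (miibni, dusiliori), so the final letter is not what conditions the rule; the first letter is.
"bevtoslif" begins with b-. The one such stem in the data (birehzu → tibirehzu) adds the prefix ti-, so the same rule applies.
So bevtoslif → tibevtoslif.

tibevtoslif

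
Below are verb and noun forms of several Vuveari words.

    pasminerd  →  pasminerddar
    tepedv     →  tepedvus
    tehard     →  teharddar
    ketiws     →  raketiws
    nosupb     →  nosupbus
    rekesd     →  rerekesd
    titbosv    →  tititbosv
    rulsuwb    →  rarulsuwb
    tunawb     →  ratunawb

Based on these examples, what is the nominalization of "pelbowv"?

rapelbowv

rulsuwb and nosupb both end in -b yet inflect differently (rarulsuwb, nosupbus), so the final letter is not what conditions the rule; the second-to-last letter is.
"pelbowv" has second-to-last letter 'w'. The stems whose second-to-last letter is 'w' (ketiws → raketiws, rulsuwb → rarulsuwb, tunawb → ratunawb) add the prefix ra-.
The other patterns: stems whose second-to-last letter is 'r' double the final consonant and add -ar; stems whose second-to-last letter is 'd' or 'p' add -us; stems whose second-to-last letter is 's' repeat the first consonant+vowel as a prefix.
So pelbowv → rapelbowv.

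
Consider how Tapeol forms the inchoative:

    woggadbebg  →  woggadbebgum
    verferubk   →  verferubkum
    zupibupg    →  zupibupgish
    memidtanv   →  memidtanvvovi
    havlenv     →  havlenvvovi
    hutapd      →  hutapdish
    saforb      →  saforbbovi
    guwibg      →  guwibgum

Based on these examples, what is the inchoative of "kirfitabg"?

kirfitabgum

guwibg and zupibupg both end in -g yet inflect differently (guwibgum, zupibupgish), so the final letter is not what conditions the rule; the second-to-last letter is.
"kirfitabg" has second-to-last letter 'b'. The stems whose second-to-last letter is 'b' (verferubk → verferubkum, guwibg → guwibgum, woggadbebg → woggadbebgum) add -um.
So kirfitabg → kirfitabgum.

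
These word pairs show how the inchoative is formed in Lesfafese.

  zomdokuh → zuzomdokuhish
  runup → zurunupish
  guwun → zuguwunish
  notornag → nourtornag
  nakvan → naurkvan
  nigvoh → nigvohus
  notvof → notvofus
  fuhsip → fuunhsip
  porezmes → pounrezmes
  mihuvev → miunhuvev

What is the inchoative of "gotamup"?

guwun and nakvan both end in -n yet inflect differently (zuguwunish, naurkvan), so the final letter is not what conditions the rule; the last vowel is.
"gotamup" has last vowel 'u'. The stems whose last vowel is 'u' (zomdokuh → zuzomdokuhish, runup → zurunupish, guwun → zuguwunish) add zu- … -ish around the stem.
So gotamup → zugotamupish.

zugotamupish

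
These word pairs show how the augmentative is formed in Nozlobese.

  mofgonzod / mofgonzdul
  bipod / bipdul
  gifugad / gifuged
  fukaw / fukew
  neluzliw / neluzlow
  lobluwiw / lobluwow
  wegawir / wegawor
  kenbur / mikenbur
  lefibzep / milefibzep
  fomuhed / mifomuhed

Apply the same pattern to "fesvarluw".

"fesvarluw" has last vowel 'u'. The one such stem in the data (kenbur → mikenbur) adds the prefix mi-, so the same rule applies.
So fesvarluw → mifesvarluw.

mifesvarluw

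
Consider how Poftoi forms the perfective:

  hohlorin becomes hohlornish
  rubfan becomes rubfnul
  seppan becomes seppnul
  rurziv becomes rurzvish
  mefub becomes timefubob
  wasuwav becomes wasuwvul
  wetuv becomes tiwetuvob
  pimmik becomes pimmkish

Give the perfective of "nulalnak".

nulalnkul

rubfan and hohlorin both end in -n yet inflect differently (rubfnul, hohlornish), so the final letter is not what conditions the rule; the last vowel is.
"nulalnak" has last vowel 'a'. The stems whose last vowel is 'a' (rubfan → rubfnul, wasuwav → wasuwvul, seppan → seppnul) delete the last vowel and add -ul.
So nulalnak → nulalnkul.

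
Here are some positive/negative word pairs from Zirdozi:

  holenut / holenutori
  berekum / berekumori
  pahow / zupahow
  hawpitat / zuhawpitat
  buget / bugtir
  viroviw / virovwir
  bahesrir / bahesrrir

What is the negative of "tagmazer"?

holenut and hawpitat both end in -t yet inflect differently (holenutori, zuhawpitat), so the final letter is not what conditions the rule; the last vowel is.
"tagmazer" has last vowel 'e'. The one such stem in the data (buget → bugtir) deletes the last vowel and adds -ir (as do viroviw, bahesrir), so the same rule applies.
The other patterns: stems whose last vowel is 'u' add -ori; stems whose last vowel is 'a' or 'o' add the prefix zu-.
So tagmazer → tagmazrir.

tagmazrir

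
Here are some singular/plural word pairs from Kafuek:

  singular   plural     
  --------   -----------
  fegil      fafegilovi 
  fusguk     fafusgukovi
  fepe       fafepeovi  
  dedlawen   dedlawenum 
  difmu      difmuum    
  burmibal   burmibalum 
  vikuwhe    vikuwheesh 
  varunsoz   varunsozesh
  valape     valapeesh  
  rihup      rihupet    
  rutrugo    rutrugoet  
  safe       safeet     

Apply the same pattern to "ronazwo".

"ronazwo" begins with r-. The stems beginning with r- (rihup → rihupet, rutrugo → rutrugoet) add -et.
The other patterns: stems beginning with f- add fa- … -ovi around the stem; stems beginning with b- or d- add -um; stems beginning with v- add -esh.
So ronazwo → ronazwoet.

ronazwoet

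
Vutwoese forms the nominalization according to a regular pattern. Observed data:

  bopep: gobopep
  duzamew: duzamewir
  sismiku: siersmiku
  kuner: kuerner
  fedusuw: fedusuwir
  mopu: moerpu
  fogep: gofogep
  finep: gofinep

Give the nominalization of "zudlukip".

duzamew and bopep both have last vowel 'e' yet inflect differently (duzamewir, gobopep), so the last vowel is not what conditions the rule; the final letter is.
"zudlukip" ends in -p. The stems ending in -p (bopep → gobopep, finep → gofinep, fogep → gofogep) add the prefix go-.
The other patterns: stems ending in -w add -ir; stems ending in -r or -u insert -er- after the first vowel.
So zudlukip → gozudlukip.

gozudlukip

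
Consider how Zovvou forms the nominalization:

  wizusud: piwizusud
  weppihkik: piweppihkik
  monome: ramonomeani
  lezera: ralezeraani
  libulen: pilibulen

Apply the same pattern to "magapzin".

libulen and monome both have last vowel 'e' yet inflect differently (pilibulen, ramonomeani), so the last vowel is not what conditions the rule; whether the stem ends in a vowel or a consonant is.
"magapzin" ends in a consonant. The stems ending in a consonant (wizusud → piwizusud, libulen → pilibulen, weppihkik → piweppihkik) add the prefix pi-.
So magapzin → pimagapzin.

pimagapzin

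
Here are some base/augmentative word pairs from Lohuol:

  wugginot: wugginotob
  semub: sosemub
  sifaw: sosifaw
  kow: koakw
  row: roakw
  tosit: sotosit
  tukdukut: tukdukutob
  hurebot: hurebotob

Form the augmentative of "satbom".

sosatbom

kow and sifaw both end in -w yet inflect differently (koakw, sosifaw), so the final letter is not what conditions the rule; the number of vowels is.
"satbom" has 2 vowels. The stems with 2 vowels (semub → sosemub, tosit → sotosit, sifaw → sosifaw) add the prefix so-.
The other patterns: stems with 1 vowel insert -ak- after the first vowel; stems with 3 vowels add -ob.
So satbom → sosatbom.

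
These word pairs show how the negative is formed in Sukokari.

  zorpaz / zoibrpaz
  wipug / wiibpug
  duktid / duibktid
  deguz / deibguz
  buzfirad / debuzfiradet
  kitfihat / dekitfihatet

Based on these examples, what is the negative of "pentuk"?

duktid and buzfirad both end in -d yet inflect differently (duibktid, debuzfiradet), so the final letter is not what conditions the rule; the number of vowels is.
"pentuk" has 2 vowels. The stems with 2 vowels (zorpaz → zoibrpaz, wipug → wiibpug, duktid → duibktid) insert -ib- after the first vowel.
The other pattern: stems with 3 vowels add de- … -et around the stem.
So pentuk → peibntuk.

peibntuk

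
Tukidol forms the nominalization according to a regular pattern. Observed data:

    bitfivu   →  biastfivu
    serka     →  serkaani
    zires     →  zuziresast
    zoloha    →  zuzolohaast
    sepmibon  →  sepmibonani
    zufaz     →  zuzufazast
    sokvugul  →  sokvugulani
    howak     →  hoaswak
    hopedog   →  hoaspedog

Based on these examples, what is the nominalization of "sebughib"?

sebughibani

"sebughib" begins with s-. The stems beginning with s- (sepmibon → sepmibonani, sokvugul → sokvugulani, serka → serkaani) add -ani.
The other patterns: stems beginning with z- add zu- … -ast around the stem; stems beginning with b- or h- insert -as- after the first vowel.
So sebughib → sebughibani.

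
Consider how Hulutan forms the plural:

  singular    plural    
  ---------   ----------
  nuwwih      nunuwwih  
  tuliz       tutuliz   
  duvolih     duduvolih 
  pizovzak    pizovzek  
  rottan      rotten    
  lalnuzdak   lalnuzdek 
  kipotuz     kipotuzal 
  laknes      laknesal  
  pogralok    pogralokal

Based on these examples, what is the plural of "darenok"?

"darenok" has last vowel 'o'. The one such stem in the data (pogralok → pogralokal) adds -al, so the same rule applies.
So darenok → darenokal.

darenokal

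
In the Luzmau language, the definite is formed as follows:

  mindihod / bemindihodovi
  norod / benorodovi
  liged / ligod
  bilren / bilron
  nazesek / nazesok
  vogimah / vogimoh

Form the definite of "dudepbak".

dudepbok

norod and liged both end in -d yet inflect differently (benorodovi, ligod), so the final letter is not what conditions the rule; the last vowel is.
"dudepbak" has last vowel 'a'. The one such stem in the data (vogimah → vogimoh) changes the last vowel to 'o' (as do bilren, liged), so the same rule applies.
So dudepbak → dudepbok.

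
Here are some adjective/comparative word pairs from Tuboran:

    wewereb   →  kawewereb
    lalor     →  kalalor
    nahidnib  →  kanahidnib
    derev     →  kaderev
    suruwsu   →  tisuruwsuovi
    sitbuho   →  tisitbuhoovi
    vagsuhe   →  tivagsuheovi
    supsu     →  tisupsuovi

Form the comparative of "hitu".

lalor and sitbuho both have last vowel 'o' yet inflect differently (kalalor, tisitbuhoovi), so the last vowel is not what conditions the rule; whether the stem ends in a vowel or a consonant is.
"hitu" ends in a vowel. The stems ending in a vowel (suruwsu → tisuruwsuovi, sitbuho → tisitbuhoovi, vagsuhe → tivagsuheovi) add ti- … -ovi around the stem.
The other pattern: stems ending in a consonant add the prefix ka-.
So hitu → tihituovi.

tihituovi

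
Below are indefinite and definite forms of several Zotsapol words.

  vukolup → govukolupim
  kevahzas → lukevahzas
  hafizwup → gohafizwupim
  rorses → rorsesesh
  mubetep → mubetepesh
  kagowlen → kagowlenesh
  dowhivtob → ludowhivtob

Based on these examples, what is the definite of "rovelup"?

vukolup and mubetep both end in -p yet inflect differently (govukolupim, mubetepesh), so the final letter is not what conditions the rule; the last vowel is.
"rovelup" has last vowel 'u'. The stems whose last vowel is 'u' (vukolup → govukolupim, hafizwup → gohafizwupim) add go- … -im around the stem.
So rovelup → gorovelupim.

gorovelupim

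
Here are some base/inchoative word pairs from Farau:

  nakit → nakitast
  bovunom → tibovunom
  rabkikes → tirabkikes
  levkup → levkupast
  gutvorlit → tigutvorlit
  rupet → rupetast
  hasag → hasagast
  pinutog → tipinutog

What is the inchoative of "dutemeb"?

tidutemeb

hasag and pinutog both end in -g yet inflect differently (hasagast, tipinutog), so the final letter is not what conditions the rule; the number of vowels is.
"dutemeb" has 3 vowels. The stems with 3 vowels (bovunom → tibovunom, rabkikes → tirabkikes, pinutog → tipinutog) add the prefix ti-.
So dutemeb → tidutemeb.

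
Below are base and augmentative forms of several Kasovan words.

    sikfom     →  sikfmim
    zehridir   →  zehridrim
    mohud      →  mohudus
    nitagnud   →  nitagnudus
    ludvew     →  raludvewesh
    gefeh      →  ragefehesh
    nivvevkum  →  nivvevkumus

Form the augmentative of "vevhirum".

vevhirumus

nivvevkum and sikfom both end in -m yet inflect differently (nivvevkumus, sikfmim), so the final letter is not what conditions the rule; the last vowel is.
"vevhirum" has last vowel 'u'. The stems whose last vowel is 'u' (nitagnud → nitagnudus, nivvevkum → nivvevkumus, mohud → mohudus) add -us.
The other patterns: stems whose last vowel is 'e' add ra- … -esh around the stem; stems whose last vowel is 'i' or 'o' delete the last vowel and add -im.
So vevhirum → vevhirumus.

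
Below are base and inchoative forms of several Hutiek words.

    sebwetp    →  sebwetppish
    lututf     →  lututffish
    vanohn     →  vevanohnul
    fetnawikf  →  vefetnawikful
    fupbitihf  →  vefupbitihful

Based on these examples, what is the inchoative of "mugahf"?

vemugahful

lututf and fetnawikf both end in -f yet inflect differently (lututffish, vefetnawikful), so the final letter is not what conditions the rule; the second-to-last letter is.
"mugahf" has second-to-last letter 'h'. The stems whose second-to-last letter is 'h' (vanohn → vevanohnul, fupbitihf → vefupbitihful) add ve- … -ul around the stem.
The other pattern: stems whose second-to-last letter is 't' double the final consonant and add -ish.
So mugahf → vemugahful.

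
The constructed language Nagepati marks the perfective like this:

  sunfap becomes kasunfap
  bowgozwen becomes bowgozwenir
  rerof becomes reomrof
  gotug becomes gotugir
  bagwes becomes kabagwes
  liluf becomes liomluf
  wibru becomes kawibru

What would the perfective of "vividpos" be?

gotug and liluf both have last vowel 'u' yet inflect differently (gotugir, liomluf), so the last vowel is not what conditions the rule; the final letter is.
"vividpos" ends in -s. The one such stem in the data (bagwes → kabagwes) adds the prefix ka-, so the same rule applies.
So vividpos → kavividpos.

kavividpos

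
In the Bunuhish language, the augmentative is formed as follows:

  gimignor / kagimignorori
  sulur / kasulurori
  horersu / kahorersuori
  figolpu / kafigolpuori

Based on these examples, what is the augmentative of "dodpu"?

kadodpuori

Every pair shown (gimignor → kagimignorori, sulur → kasulurori, horersu → kahorersuori, …) follows the same rule: add ka- … -ori around the stem.
So dodpu → kadodpuori.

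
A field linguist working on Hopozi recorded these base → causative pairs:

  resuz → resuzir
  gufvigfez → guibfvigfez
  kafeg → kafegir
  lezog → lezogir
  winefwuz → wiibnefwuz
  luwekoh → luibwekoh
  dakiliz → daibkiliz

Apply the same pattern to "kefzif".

kefzifir

"kefzif" has 2 vowels. The stems with 2 vowels (resuz → resuzir, kafeg → kafegir, lezog → lezogir) add -ir.
The other pattern: stems with 3 vowels insert -ib- after the first vowel.
So kefzif → kefzifir.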